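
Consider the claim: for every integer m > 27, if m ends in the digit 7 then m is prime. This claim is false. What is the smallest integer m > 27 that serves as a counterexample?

m = 57

We need the least integer m > 27 for which m ends in the digit 7 but m is not prime.
m = 37: 37 ends in 7 and is prime.
m = 47: 47 ends in 7 and is prime.
m = 57: 57 ends in 7; 57 = 3 × 19, composite.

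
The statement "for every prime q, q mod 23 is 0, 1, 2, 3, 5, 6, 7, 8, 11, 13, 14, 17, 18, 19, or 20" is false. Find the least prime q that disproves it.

q = 61

The first 17 eligible values, up to q = 59, all satisfy the conclusion.
q = 61: 61 mod 23 = 15 — not in {0, 1, 2, 3, 5, 6, 7, 8, 11, 13, 14, 17, 18, 19, 20}.
Thus q = 61 disproves the claim, and no smaller q works.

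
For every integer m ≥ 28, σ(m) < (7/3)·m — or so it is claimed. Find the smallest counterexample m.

m = 30

For m = 28, 29 the conclusion holds.
m = 30: σ(30) = 72; 72 ≥ 70.
Thus m = 30 disproves the claim, and no smaller m works.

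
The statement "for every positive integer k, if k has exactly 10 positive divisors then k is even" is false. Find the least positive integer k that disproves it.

We need the least positive integer k for which k has exactly 10 positive divisors but k is odd.
The first 9 eligible values, up to k = 368, all satisfy the conclusion.
k = 405: divisors of 405: 10 divisors; 405 is odd.
So k = 405 is the smallest counterexample.

k = 405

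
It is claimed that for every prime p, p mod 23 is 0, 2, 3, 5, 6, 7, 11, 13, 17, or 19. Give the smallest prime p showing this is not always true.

p = 31

We need the least prime p for which the claim fails.
The first 10 eligible values, up to p = 29, all satisfy the conclusion.
p = 31: 31 mod 23 = 8 — not in {0, 2, 3, 5, 6, 7, 11, 13, 17, 19}.
Hence p = 31 is a counterexample.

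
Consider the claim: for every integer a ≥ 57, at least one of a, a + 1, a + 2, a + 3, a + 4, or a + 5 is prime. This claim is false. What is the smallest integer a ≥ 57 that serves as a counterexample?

a = 90

The first 33 eligible values, up to a = 89, all satisfy the conclusion.
a = 90: 90 = 2 × 45; 91 = 7 × 13; 92 = 2 × 46; 93 = 3 × 31; 94 = 2 × 47; 95 = 5 × 19 — all composite.
Hence a = 90 is a counterexample.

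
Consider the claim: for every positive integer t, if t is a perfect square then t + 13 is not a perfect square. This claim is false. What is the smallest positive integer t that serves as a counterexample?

t = 36

We need the least positive integer t for which t is a perfect square but t + 13 is a perfect square.
For t = 1, 4, 9, 16, 25 the conclusion holds.
t = 36: 36 = 6² and 36 + 13 = 49 = 7².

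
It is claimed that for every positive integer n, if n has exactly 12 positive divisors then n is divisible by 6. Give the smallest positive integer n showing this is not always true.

A counterexample is any positive integer n such that n has exactly 12 positive divisors but n is not divisible by 6; we check each in order.
n = 60: τ(60) = 12; 60 mod 6 = 0.
n = 72: τ(72) = 12; 72 mod 6 = 0.
n = 84: τ(84) = 12; 84 mod 6 = 0.
n = 90: τ(90) = 12; 90 mod 6 = 0.
n = 96: τ(96) = 12; 96 mod 6 = 0.
n = 108: τ(108) = 12; 108 mod 6 = 0.
n = 126: τ(126) = 12; 126 mod 6 = 0.
n = 132: τ(132) = 12; 132 mod 6 = 0.
n = 140: τ(140) = 12; 140 mod 6 = 2.

n = 140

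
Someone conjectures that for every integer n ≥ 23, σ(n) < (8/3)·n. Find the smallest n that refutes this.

n = 60

A counterexample is any integer n ≥ 23 such that the claim fails; we check each in order.
The first 37 eligible values, up to n = 59, all satisfy the conclusion.
n = 60: σ(60) = 168; 168 ≥ 160.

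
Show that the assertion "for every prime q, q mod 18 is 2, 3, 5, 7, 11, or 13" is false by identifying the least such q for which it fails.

q = 17

For q = 2, 3, 5, 7, 11, 13 the conclusion holds.
q = 17: 17 mod 18 = 17 — not in {2, 3, 5, 7, 11, 13}.
Thus q = 17 disproves the claim, and no smaller q works.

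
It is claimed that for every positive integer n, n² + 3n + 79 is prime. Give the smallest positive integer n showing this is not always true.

n = 1: n² + 3n + 79 = 83, prime.
n = 2: n² + 3n + 79 = 89, prime.
n = 3: n² + 3n + 79 = 97, prime.
n = 4: n² + 3n + 79 = 107, prime.
n = 5: n² + 3n + 79 = 119 = 7 × 17, composite.
So n = 5 is the smallest counterexample.

n = 5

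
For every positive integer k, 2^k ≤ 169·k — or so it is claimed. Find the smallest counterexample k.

We need the least positive integer k for which 2^k > 169·k.
For k = 1, 2, 3, 4, 5, 6, 7, 8, 9, 10 the conclusion holds.
k = 11: 2^k = 2048 and 169·k = 1859, so 2048 > 1859.
Thus k = 11 disproves the claim, and no smaller k works.

k = 11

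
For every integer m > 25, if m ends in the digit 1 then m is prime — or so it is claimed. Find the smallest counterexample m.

m = 51

A counterexample is any integer m > 25 such that m ends in the digit 1 but m is not prime; we check each in order.
For m = 31, 41 the conclusion holds.
m = 51: 51 ends in 1; 51 = 3 × 17, composite.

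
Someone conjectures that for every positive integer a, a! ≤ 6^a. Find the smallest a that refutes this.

We need the least positive integer a for which a! > 6^a.
For a = 1, 2, 3, 4, …, 11, 12, 13 the conclusion holds.
a = 14: a! = 87178291200 and 6^a = 78364164096, so 87178291200 > 78364164096.
So a = 14 is the smallest counterexample.

a = 14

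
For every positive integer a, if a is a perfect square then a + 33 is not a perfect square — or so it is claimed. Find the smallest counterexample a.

a = 16

We need the least positive integer a for which a is a perfect square but a + 33 is a perfect square.
a = 1: 1 + 33 = 34, not a perfect square.
a = 4: 4 + 33 = 37, not a perfect square.
a = 9: 9 + 33 = 42, not a perfect square.
a = 16: 16 = 4² and 16 + 33 = 49 = 7².
So a = 16 is the smallest counterexample.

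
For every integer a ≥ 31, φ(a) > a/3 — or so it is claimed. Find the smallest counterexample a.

a = 36

We need the least integer a ≥ 31 for which the claim fails.
For a = 31, 32, 33, 34, 35 the conclusion holds.
a = 36: φ(36) = 12 and 36/3 = 12, so φ(36) ≤ 36/3.
Hence a = 36 is a counterexample.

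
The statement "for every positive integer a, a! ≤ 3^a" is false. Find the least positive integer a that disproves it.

For a = 1, 2, 3, 4, 5, 6 the conclusion holds.
a = 7: a! = 5040 and 3^a = 2187, so 5040 > 2187.
So a = 7 is the smallest counterexample.

a = 7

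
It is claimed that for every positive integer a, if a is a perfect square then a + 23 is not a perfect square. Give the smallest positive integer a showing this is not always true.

We need the least positive integer a for which a is a perfect square but a + 23 is a perfect square.
For a = 1, 4, 9, 16, 25, 36, 49, 64, 81, 100 the conclusion holds.
a = 121: 121 = 11² and 121 + 23 = 144 = 12².
Hence a = 121 is a counterexample.

a = 121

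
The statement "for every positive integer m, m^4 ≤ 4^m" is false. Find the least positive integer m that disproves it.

m = 3

For m = 1, 2 the conclusion holds.
m = 3: m^4 = 81 and 4^m = 64, so 81 > 64.
So m = 3 is the smallest counterexample.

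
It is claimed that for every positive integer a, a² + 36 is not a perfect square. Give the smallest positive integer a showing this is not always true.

a = 8

Check each positive integer a in order until a² + 36 is a perfect square.
For a = 1, 2, 3, 4, 5, 6, 7 the conclusion holds.
a = 8: 8² + 36 = 100 = 10², a perfect square.
So a = 8 is the smallest counterexample.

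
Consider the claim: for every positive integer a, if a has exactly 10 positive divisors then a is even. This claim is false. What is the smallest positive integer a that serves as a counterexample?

For a = 48, 80, 112, 162, 176, 208, 272, 304, 368 the conclusion holds.
a = 405: divisors of 405: 10 divisors; 405 is odd.

a = 405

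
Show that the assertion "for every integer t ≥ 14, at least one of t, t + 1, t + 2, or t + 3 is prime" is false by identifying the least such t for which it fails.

We need the least integer t ≥ 14 for which t, t + 1, t + 2, t + 3 are all composite.
For t = 14, 15, 16, 17, 18, 19, 20, 21, 22, 23 the conclusion holds.
t = 24: 24 = 2 × 12; 25 = 5 × 5; 26 = 2 × 13; 27 = 3 × 9 — all composite.

t = 24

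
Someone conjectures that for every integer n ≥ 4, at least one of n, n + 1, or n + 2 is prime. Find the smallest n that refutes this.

The first 4 eligible values, up to n = 7, all satisfy the conclusion.
n = 8: 8 = 2 × 4; 9 = 3 × 3; 10 = 2 × 5 — all composite.

n = 8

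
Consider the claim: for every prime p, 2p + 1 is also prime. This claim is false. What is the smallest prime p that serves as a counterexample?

We need the least prime p for which 2p + 1 is not prime.
For p = 2, 3, 5 the conclusion holds.
p = 7: 2p + 1 = 15 = 3 × 5, not prime.
Thus p = 7 disproves the claim, and no smaller p works.

p = 7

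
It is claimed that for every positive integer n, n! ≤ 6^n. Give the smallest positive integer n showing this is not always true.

Check each positive integer n in order until n! > 6^n.
For n = 1, 2, 3, 4, …, 11, 12, 13 the conclusion holds.
n = 14: n! = 87178291200 and 6^n = 78364164096, so 87178291200 > 78364164096.
Thus n = 14 disproves the claim, and no smaller n works.

n = 14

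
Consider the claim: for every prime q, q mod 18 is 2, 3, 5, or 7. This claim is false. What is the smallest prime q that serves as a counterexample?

We need the least prime q for which the claim fails.
The first 4 eligible values, up to q = 7, all satisfy the conclusion.
q = 11: 11 mod 18 = 11 — not in {2, 3, 5, 7}.
So q = 11 is the smallest counterexample.

q = 11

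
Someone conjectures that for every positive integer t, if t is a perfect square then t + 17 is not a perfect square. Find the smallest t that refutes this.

Check each positive integer t in order until t is a perfect square but t + 17 is a perfect square.
The first 7 eligible values, up to t = 49, all satisfy the conclusion.
t = 64: 64 = 8² and 64 + 17 = 81 = 9².

t = 64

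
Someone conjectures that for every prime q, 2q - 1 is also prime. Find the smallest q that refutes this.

q = 5

A counterexample is any prime q such that 2q - 1 is not prime; we check each in order.
q = 2: 2q - 1 = 3, prime.
q = 3: 2q - 1 = 5, prime.
q = 5: 2q - 1 = 9 = 3 × 3, not prime.
Hence q = 5 is a counterexample.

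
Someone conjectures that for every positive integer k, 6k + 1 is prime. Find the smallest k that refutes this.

k = 1: 6k + 1 = 7, prime.
k = 2: 6k + 1 = 13, prime.
k = 3: 6k + 1 = 19, prime.
k = 4: 6k + 1 = 25 = 5 × 5, composite.

k = 4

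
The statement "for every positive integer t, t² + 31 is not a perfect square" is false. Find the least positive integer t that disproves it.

t = 15

We need the least positive integer t for which t² + 31 is a perfect square.
The first 14 eligible values, up to t = 14, all satisfy the conclusion.
t = 15: 15² + 31 = 256 = 16², a perfect square.
Thus t = 15 disproves the claim, and no smaller t works.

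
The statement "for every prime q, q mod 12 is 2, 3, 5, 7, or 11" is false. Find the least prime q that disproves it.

q = 2: 2 mod 12 = 2.
q = 3: 3 mod 12 = 3.
q = 5: 5 mod 12 = 5.
q = 7: 7 mod 12 = 7.
q = 11: 11 mod 12 = 11.
q = 13: 13 mod 12 = 1 — not in {2, 3, 5, 7, 11}.
Hence q = 13 is a counterexample.

q = 13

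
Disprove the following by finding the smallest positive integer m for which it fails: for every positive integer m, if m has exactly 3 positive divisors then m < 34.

We need the least positive integer m for which m has exactly 3 positive divisors but the claim fails.
m = 4: τ(4) = 3; 4 < 34.
m = 9: τ(9) = 3; 9 < 34.
m = 25: τ(25) = 3; 25 < 34.
m = 49: τ(49) = 3; 49 ≥ 34.
Thus m = 49 disproves the claim, and no smaller m works.

m = 49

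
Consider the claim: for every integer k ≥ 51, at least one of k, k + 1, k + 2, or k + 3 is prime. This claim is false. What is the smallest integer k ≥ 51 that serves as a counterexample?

We need the least integer k ≥ 51 for which k, k + 1, k + 2, k + 3 are all composite.
k = 51: 53 is prime.
k = 52: 53 is prime.
k = 53: 53 is prime.
k = 54: 54 = 2 × 27; 55 = 5 × 11; 56 = 2 × 28; 57 = 3 × 19 — all composite.

k = 54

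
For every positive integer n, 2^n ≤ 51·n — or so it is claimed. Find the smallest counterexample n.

We need the least positive integer n for which 2^n > 51·n.
The first 8 eligible values, up to n = 8, all satisfy the conclusion.
n = 9: 2^n = 512 and 51·n = 459, so 512 > 459.
Hence n = 9 is a counterexample.

n = 9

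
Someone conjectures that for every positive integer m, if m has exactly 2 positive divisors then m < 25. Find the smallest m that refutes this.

A counterexample is any positive integer m such that m has exactly 2 positive divisors but the claim fails; we check each in order.
For m = 2, 3, 5, 7, 11, 13, 17, 19, 23 the conclusion holds.
m = 29: τ(29) = 2; 29 ≥ 25.

m = 29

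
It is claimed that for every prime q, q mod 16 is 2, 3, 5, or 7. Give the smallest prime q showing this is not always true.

Check each prime q in order until the claim fails.
For q = 2, 3, 5, 7 the conclusion holds.
q = 11: 11 mod 16 = 11 — not in {2, 3, 5, 7}.

q = 11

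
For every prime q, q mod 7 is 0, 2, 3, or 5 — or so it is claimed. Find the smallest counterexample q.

q = 11

Check each prime q in order until the claim fails.
For q = 2, 3, 5, 7 the conclusion holds.
q = 11: 11 mod 7 = 4 — not in {0, 2, 3, 5}.
So q = 11 is the smallest counterexample.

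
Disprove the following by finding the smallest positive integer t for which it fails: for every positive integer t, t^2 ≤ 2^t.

A counterexample is any positive integer t such that t^2 > 2^t; we check each in order.
t = 1: t^2 = 1 and 2^t = 2, so 1 ≤ 2.
t = 2: t^2 = 4 and 2^t = 4, so 4 ≤ 4.
t = 3: t^2 = 9 and 2^t = 8, so 9 > 8.

t = 3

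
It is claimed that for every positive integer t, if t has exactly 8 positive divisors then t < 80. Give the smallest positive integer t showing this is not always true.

t = 88

Check each positive integer t in order until t has exactly 8 positive divisors but the claim fails.
The first 9 eligible values, up to t = 78, all satisfy the conclusion.
t = 88: τ(88) = 8; 88 ≥ 80.
So t = 88 is the smallest counterexample.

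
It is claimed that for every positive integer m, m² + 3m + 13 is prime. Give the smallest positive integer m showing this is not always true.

We need the least positive integer m for which m² + 3m + 13 is not prime.
For m = 1, 2, 3, 4, 5, 6, 7, 8 the conclusion holds.
m = 9: m² + 3m + 13 = 121 = 11 × 11, composite.
So m = 9 is the smallest counterexample.

m = 9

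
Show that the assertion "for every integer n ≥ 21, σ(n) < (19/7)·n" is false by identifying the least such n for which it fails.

n = 60

The first 39 eligible values, up to n = 59, all satisfy the conclusion.
n = 60: σ(60) = 168; 168 ≥ 1140/7.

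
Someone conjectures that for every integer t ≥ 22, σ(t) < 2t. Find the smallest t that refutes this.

For t = 22, 23 the conclusion holds.
t = 24: σ(24) = 60; 60 ≥ 48.

t = 24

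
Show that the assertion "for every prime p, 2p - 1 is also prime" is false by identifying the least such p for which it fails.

Check each prime p in order until 2p - 1 is not prime.
p = 2: 2p - 1 = 3, prime.
p = 3: 2p - 1 = 5, prime.
p = 5: 2p - 1 = 9 = 3 × 3, not prime.
Thus p = 5 disproves the claim, and no smaller p works.

p = 5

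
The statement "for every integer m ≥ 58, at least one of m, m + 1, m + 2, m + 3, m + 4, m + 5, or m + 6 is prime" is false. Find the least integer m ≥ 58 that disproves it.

m = 90

A counterexample is any integer m ≥ 58 such that m, m + 1, m + 2, m + 3, m + 4, m + 5, m + 6 are all composite; we check each in order.
The first 32 eligible values, up to m = 89, all satisfy the conclusion.
m = 90: 90 = 2 × 45; 91 = 7 × 13; 92 = 2 × 46; 93 = 3 × 31; 94 = 2 × 47; 95 = 5 × 19; 96 = 2 × 48 — all composite.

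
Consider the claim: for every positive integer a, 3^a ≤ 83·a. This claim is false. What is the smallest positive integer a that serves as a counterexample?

a = 1: 3^a = 3 and 83·a = 83, so 3 ≤ 83.
a = 2: 3^a = 9 and 83·a = 166, so 9 ≤ 166.
a = 3: 3^a = 27 and 83·a = 249, so 27 ≤ 249.
a = 4: 3^a = 81 and 83·a = 332, so 81 ≤ 332.
a = 5: 3^a = 243 and 83·a = 415, so 243 ≤ 415.
a = 6: 3^a = 729 and 83·a = 498, so 729 > 498.
Hence a = 6 is a counterexample.

a = 6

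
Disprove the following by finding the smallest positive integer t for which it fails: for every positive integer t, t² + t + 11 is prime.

t = 10

The first 9 eligible values, up to t = 9, all satisfy the conclusion.
t = 10: t² + t + 11 = 121 = 11 × 11, composite.
Hence t = 10 is a counterexample.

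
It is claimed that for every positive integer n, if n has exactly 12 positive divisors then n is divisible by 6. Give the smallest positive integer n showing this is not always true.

We need the least positive integer n for which n has exactly 12 positive divisors but n is not divisible by 6.
The first 8 eligible values, up to n = 132, all satisfy the conclusion.
n = 140: τ(140) = 12; 140 mod 6 = 2.

n = 140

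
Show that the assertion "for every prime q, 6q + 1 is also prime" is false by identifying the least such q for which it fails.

q = 19

A counterexample is any prime q such that 6q + 1 is not prime; we check each in order.
The first 7 eligible values, up to q = 17, all satisfy the conclusion.
q = 19: 6q + 1 = 115 = 5 × 23, not prime.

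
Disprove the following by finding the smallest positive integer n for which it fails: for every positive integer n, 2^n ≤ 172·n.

n = 11

For n = 1, 2, 3, 4, 5, 6, 7, 8, 9, 10 the conclusion holds.
n = 11: 2^n = 2048 and 172·n = 1892, so 2048 > 1892.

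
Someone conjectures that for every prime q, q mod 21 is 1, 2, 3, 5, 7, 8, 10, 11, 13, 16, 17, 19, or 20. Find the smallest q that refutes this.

q = 67

Check each prime q in order until the claim fails.
For q = 2, 3, 5, 7, …, 53, 59, 61 the conclusion holds.
q = 67: 67 mod 21 = 4 — not in {1, 2, 3, 5, 7, 8, 10, 11, 13, 16, 17, 19, 20}.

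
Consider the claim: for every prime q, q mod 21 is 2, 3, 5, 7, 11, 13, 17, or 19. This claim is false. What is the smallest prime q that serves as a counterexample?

q = 29

A counterexample is any prime q such that the claim fails; we check each in order.
For q = 2, 3, 5, 7, 11, 13, 17, 19, 23 the conclusion holds.
q = 29: 29 mod 21 = 8 — not in {2, 3, 5, 7, 11, 13, 17, 19}.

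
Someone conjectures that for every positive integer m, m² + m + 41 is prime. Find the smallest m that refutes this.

m = 40

For m = 1, 2, 3, 4, …, 37, 38, 39 the conclusion holds.
m = 40: m² + m + 41 = 1681 = 41 × 41, composite.
Thus m = 40 disproves the claim, and no smaller m works.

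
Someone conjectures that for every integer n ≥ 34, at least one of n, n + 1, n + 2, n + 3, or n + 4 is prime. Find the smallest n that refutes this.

n = 48

The first 14 eligible values, up to n = 47, all satisfy the conclusion.
n = 48: 48 = 2 × 24; 49 = 7 × 7; 50 = 2 × 25; 51 = 3 × 17; 52 = 2 × 26 — all composite.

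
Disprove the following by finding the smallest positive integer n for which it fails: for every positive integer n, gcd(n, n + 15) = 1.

n = 3

A counterexample is any positive integer n such that gcd(n, n + 15) > 1; we check each in order.
For n = 1, 2 the conclusion holds.
n = 3: gcd(3, 18) = 3.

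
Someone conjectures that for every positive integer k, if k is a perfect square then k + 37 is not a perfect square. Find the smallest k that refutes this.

k = 324

For k = 1, 4, 9, 16, …, 225, 256, 289 the conclusion holds.
k = 324: 324 = 18² and 324 + 37 = 361 = 19².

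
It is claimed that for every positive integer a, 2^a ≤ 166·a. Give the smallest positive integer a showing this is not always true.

a = 11

Check each positive integer a in order until 2^a > 166·a.
The first 10 eligible values, up to a = 10, all satisfy the conclusion.
a = 11: 2^a = 2048 and 166·a = 1826, so 2048 > 1826.
So a = 11 is the smallest counterexample.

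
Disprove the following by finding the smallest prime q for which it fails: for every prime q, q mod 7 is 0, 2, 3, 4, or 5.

q = 13

For q = 2, 3, 5, 7, 11 the conclusion holds.
q = 13: 13 mod 7 = 6 — not in {0, 2, 3, 4, 5}.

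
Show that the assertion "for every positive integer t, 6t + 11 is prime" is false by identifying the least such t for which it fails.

t = 4

t = 1: 6t + 11 = 17, prime.
t = 2: 6t + 11 = 23, prime.
t = 3: 6t + 11 = 29, prime.
t = 4: 6t + 11 = 35 = 5 × 7, composite.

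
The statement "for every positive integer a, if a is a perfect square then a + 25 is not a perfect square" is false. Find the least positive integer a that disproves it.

a = 144

The first 11 eligible values, up to a = 121, all satisfy the conclusion.
a = 144: 144 = 12² and 144 + 25 = 169 = 13².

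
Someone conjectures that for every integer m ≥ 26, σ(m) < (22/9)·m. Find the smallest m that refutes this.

m = 36

We need the least integer m ≥ 26 for which the claim fails.
The first 10 eligible values, up to m = 35, all satisfy the conclusion.
m = 36: σ(36) = 91; 91 ≥ 88.
Thus m = 36 disproves the claim, and no smaller m works.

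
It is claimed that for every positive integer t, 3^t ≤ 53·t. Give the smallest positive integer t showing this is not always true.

t = 6

A counterexample is any positive integer t such that 3^t > 53·t; we check each in order.
t = 1: 3^t = 3 and 53·t = 53, so 3 ≤ 53.
t = 2: 3^t = 9 and 53·t = 106, so 9 ≤ 106.
t = 3: 3^t = 27 and 53·t = 159, so 27 ≤ 159.
t = 4: 3^t = 81 and 53·t = 212, so 81 ≤ 212.
t = 5: 3^t = 243 and 53·t = 265, so 243 ≤ 265.
t = 6: 3^t = 729 and 53·t = 318, so 729 > 318.
Hence t = 6 is a counterexample.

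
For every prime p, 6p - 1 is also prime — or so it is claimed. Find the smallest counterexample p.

We need the least prime p for which 6p - 1 is not prime.
The first 4 eligible values, up to p = 7, all satisfy the conclusion.
p = 11: 6p - 1 = 65 = 5 × 13, not prime.
Thus p = 11 disproves the claim, and no smaller p works.

p = 11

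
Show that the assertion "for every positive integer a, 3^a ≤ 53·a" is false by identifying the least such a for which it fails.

A counterexample is any positive integer a such that 3^a > 53·a; we check each in order.
For a = 1, 2, 3, 4, 5 the conclusion holds.
a = 6: 3^a = 729 and 53·a = 318, so 729 > 318.
Hence a = 6 is a counterexample.

a = 6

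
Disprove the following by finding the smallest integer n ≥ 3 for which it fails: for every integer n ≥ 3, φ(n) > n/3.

We need the least integer n ≥ 3 for which the claim fails.
n = 3: φ(3) = 2 and 3/3 = 1, so φ(3) > 3/3.
n = 4: φ(4) = 2 and 4/3 = 4/3, so φ(4) > 4/3.
n = 5: φ(5) = 4 and 5/3 = 5/3, so φ(5) > 5/3.
n = 6: φ(6) = 2 and 6/3 = 2, so φ(6) ≤ 6/3.
Hence n = 6 is a counterexample.

n = 6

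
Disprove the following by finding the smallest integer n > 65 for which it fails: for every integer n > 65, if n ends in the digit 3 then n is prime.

n = 93

We need the least integer n > 65 for which n ends in the digit 3 but n is not prime.
n = 73: 73 ends in 3 and is prime.
n = 83: 83 ends in 3 and is prime.
n = 93: 93 ends in 3; 93 = 3 × 31, composite.
So n = 93 is the smallest counterexample.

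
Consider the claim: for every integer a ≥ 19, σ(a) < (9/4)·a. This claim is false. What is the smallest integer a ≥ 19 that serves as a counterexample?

a = 24

The first 5 eligible values, up to a = 23, all satisfy the conclusion.
a = 24: σ(24) = 60; 60 ≥ 54.
Thus a = 24 disproves the claim, and no smaller a works.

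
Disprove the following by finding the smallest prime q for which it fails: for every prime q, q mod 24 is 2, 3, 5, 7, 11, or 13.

q = 17

We need the least prime q for which the claim fails.
The first 6 eligible values, up to q = 13, all satisfy the conclusion.
q = 17: 17 mod 24 = 17 — not in {2, 3, 5, 7, 11, 13}.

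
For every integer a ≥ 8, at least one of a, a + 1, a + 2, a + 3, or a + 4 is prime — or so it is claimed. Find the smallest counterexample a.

The first 16 eligible values, up to a = 23, all satisfy the conclusion.
a = 24: 24 = 2 × 12; 25 = 5 × 5; 26 = 2 × 13; 27 = 3 × 9; 28 = 2 × 14 — all composite.

a = 24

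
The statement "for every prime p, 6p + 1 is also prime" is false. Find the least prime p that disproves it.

For p = 2, 3, 5, 7, 11, 13, 17 the conclusion holds.
p = 19: 6p + 1 = 115 = 5 × 23, not prime.

p = 19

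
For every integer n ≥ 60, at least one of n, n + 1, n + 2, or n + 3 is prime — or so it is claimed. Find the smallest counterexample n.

n = 62

For n = 60, 61 the conclusion holds.
n = 62: 62 = 2 × 31; 63 = 3 × 21; 64 = 2 × 32; 65 = 5 × 13 — all composite.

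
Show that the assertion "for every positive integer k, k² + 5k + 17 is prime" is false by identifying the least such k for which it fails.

We need the least positive integer k for which k² + 5k + 17 is not prime.
The first 7 eligible values, up to k = 7, all satisfy the conclusion.
k = 8: k² + 5k + 17 = 121 = 11 × 11, composite.
Hence k = 8 is a counterexample.

k = 8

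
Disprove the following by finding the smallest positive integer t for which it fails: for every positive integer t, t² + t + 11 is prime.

The first 9 eligible values, up to t = 9, all satisfy the conclusion.
t = 10: t² + t + 11 = 121 = 11 × 11, composite.

t = 10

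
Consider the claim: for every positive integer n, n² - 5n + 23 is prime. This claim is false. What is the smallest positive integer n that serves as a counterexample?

n = 19

A counterexample is any positive integer n such that n² - 5n + 23 is not prime; we check each in order.
For n = 1, 2, 3, 4, …, 16, 17, 18 the conclusion holds.
n = 19: n² - 5n + 23 = 289 = 17 × 17, composite.
Thus n = 19 disproves the claim, and no smaller n works.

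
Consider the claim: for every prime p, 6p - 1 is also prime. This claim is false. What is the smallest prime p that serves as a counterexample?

A counterexample is any prime p such that 6p - 1 is not prime; we check each in order.
For p = 2, 3, 5, 7 the conclusion holds.
p = 11: 6p - 1 = 65 = 5 × 13, not prime.

p = 11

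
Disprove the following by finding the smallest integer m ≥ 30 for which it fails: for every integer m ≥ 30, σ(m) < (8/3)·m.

A counterexample is any integer m ≥ 30 such that the claim fails; we check each in order.
For m = 30, 31, 32, 33, …, 57, 58, 59 the conclusion holds.
m = 60: σ(60) = 168; 168 ≥ 160.
Thus m = 60 disproves the claim, and no smaller m works.

m = 60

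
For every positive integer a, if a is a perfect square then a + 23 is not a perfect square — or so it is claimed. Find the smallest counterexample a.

The first 10 eligible values, up to a = 100, all satisfy the conclusion.
a = 121: 121 = 11² and 121 + 23 = 144 = 12².
Hence a = 121 is a counterexample.

a = 121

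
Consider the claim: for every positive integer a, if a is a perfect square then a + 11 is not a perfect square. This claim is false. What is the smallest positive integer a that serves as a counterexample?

a = 25

For a = 1, 4, 9, 16 the conclusion holds.
a = 25: 25 = 5² and 25 + 11 = 36 = 6².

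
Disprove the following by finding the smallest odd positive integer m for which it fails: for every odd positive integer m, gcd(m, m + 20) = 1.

m = 5

We need the least odd positive integer m for which gcd(m, m + 20) > 1.
For m = 1, 3 the conclusion holds.
m = 5: gcd(5, 25) = 5.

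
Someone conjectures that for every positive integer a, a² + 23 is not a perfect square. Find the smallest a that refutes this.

We need the least positive integer a for which a² + 23 is a perfect square.
The first 10 eligible values, up to a = 10, all satisfy the conclusion.
a = 11: 11² + 23 = 144 = 12², a perfect square.

a = 11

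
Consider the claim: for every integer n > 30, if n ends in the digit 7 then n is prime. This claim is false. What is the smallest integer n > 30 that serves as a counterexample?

n = 57

A counterexample is any integer n > 30 such that n ends in the digit 7 but n is not prime; we check each in order.
n = 37: 37 ends in 7 and is prime.
n = 47: 47 ends in 7 and is prime.
n = 57: 57 ends in 7; 57 = 3 × 19, composite.
So n = 57 is the smallest counterexample.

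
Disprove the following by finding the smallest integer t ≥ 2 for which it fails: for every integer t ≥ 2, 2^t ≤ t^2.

t = 5

We need the least integer t ≥ 2 for which 2^t > t^2.
For t = 2, 3, 4 the conclusion holds.
t = 5: 2^t = 32 and t^2 = 25, so 32 > 25.
Thus t = 5 disproves the claim, and no smaller t works.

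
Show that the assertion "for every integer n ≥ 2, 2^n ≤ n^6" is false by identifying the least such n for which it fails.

For n = 2, 3, 4, 5, …, 27, 28, 29 the conclusion holds.
n = 30: 2^n = 1073741824 and n^6 = 729000000, so 1073741824 > 729000000.
Hence n = 30 is a counterexample.

n = 30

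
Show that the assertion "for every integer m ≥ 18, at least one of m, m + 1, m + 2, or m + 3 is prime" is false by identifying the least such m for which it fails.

We need the least integer m ≥ 18 for which m, m + 1, m + 2, m + 3 are all composite.
m = 18: 19 is prime.
m = 19: 19 is prime.
m = 20: 23 is prime.
m = 21: 23 is prime.
m = 22: 23 is prime.
m = 23: 23 is prime.
m = 24: 24 = 2 × 12; 25 = 5 × 5; 26 = 2 × 13; 27 = 3 × 9 — all composite.

m = 24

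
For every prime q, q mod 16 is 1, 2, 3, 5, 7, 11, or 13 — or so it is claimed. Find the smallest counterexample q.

q = 31

We need the least prime q for which the claim fails.
For q = 2, 3, 5, 7, 11, 13, 17, 19, 23, 29 the conclusion holds.
q = 31: 31 mod 16 = 15 — not in {1, 2, 3, 5, 7, 11, 13}.
Hence q = 31 is a counterexample.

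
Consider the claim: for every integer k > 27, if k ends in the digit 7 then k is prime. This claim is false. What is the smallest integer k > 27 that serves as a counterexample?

k = 57

Check each integer k > 27 in order until k ends in the digit 7 but k is not prime.
For k = 37, 47 the conclusion holds.
k = 57: 57 ends in 7; 57 = 3 × 19, composite.
So k = 57 is the smallest counterexample.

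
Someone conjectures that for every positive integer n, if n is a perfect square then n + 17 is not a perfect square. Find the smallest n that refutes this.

n = 64

We need the least positive integer n for which n is a perfect square but n + 17 is a perfect square.
n = 1: 1 + 17 = 18, not a perfect square.
n = 4: 4 + 17 = 21, not a perfect square.
n = 9: 9 + 17 = 26, not a perfect square.
n = 16: 16 + 17 = 33, not a perfect square.
n = 25: 25 + 17 = 42, not a perfect square.
n = 36: 36 + 17 = 53, not a perfect square.
n = 49: 49 + 17 = 66, not a perfect square.
n = 64: 64 = 8² and 64 + 17 = 81 = 9².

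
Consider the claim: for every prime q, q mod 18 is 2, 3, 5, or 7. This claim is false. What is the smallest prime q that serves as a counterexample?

We need the least prime q for which the claim fails.
q = 2: 2 mod 18 = 2.
q = 3: 3 mod 18 = 3.
q = 5: 5 mod 18 = 5.
q = 7: 7 mod 18 = 7.
q = 11: 11 mod 18 = 11 — not in {2, 3, 5, 7}.
Thus q = 11 disproves the claim, and no smaller q works.

q = 11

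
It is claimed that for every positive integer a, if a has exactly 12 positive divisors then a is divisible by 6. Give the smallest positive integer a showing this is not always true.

a = 60: τ(60) = 12; 60 mod 6 = 0.
a = 72: τ(72) = 12; 72 mod 6 = 0.
a = 84: τ(84) = 12; 84 mod 6 = 0.
a = 90: τ(90) = 12; 90 mod 6 = 0.
a = 96: τ(96) = 12; 96 mod 6 = 0.
a = 108: τ(108) = 12; 108 mod 6 = 0.
a = 126: τ(126) = 12; 126 mod 6 = 0.
a = 132: τ(132) = 12; 132 mod 6 = 0.
a = 140: τ(140) = 12; 140 mod 6 = 2.

a = 140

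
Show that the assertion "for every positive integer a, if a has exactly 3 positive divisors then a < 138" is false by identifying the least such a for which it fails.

a = 169

A counterexample is any positive integer a such that a has exactly 3 positive divisors but the claim fails; we check each in order.
a = 4: τ(4) = 3; 4 < 138.
a = 9: τ(9) = 3; 9 < 138.
a = 25: τ(25) = 3; 25 < 138.
a = 49: τ(49) = 3; 49 < 138.
a = 121: τ(121) = 3; 121 < 138.
a = 169: τ(169) = 3; 169 ≥ 138.
Hence a = 169 is a counterexample.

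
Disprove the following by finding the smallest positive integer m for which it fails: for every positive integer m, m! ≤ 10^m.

m = 25

Check each positive integer m in order until m! > 10^m.
For m = 1, 2, 3, 4, …, 22, 23, 24 the conclusion holds.
m = 25: m! = 15511210043330985984000000 and 10^m = 10000000000000000000000000, so 15511210043330985984000000 > 10000000000000000000000000.
So m = 25 is the smallest counterexample.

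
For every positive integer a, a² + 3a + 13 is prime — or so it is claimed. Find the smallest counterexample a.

A counterexample is any positive integer a such that a² + 3a + 13 is not prime; we check each in order.
a = 1: a² + 3a + 13 = 17, prime.
a = 2: a² + 3a + 13 = 23, prime.
a = 3: a² + 3a + 13 = 31, prime.
a = 4: a² + 3a + 13 = 41, prime.
a = 5: a² + 3a + 13 = 53, prime.
a = 6: a² + 3a + 13 = 67, prime.
a = 7: a² + 3a + 13 = 83, prime.
a = 8: a² + 3a + 13 = 101, prime.
a = 9: a² + 3a + 13 = 121 = 11 × 11, composite.
Hence a = 9 is a counterexample.

a = 9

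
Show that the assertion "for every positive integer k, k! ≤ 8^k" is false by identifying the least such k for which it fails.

Check each positive integer k in order until k! > 8^k.
For k = 1, 2, 3, 4, …, 17, 18, 19 the conclusion holds.
k = 20: k! = 2432902008176640000 and 8^k = 1152921504606846976, so 2432902008176640000 > 1152921504606846976.

k = 20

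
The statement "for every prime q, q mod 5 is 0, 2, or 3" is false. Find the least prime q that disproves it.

q = 11

q = 2: 2 mod 5 = 2.
q = 3: 3 mod 5 = 3.
q = 5: 5 mod 5 = 0.
q = 7: 7 mod 5 = 2.
q = 11: 11 mod 5 = 1 — not in {0, 2, 3}.
Thus q = 11 disproves the claim, and no smaller q works.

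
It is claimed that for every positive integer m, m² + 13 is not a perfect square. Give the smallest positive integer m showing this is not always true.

We need the least positive integer m for which m² + 13 is a perfect square.
For m = 1, 2, 3, 4, 5 the conclusion holds.
m = 6: 6² + 13 = 49 = 7², a perfect square.

m = 6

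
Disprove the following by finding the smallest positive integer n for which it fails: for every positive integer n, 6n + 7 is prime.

n = 3

For n = 1, 2 the conclusion holds.
n = 3: 6n + 7 = 25 = 5 × 5, composite.
Hence n = 3 is a counterexample.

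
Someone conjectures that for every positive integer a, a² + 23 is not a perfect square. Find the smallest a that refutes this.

We need the least positive integer a for which a² + 23 is a perfect square.
For a = 1, 2, 3, 4, 5, 6, 7, 8, 9, 10 the conclusion holds.
a = 11: 11² + 23 = 144 = 12², a perfect square.

a = 11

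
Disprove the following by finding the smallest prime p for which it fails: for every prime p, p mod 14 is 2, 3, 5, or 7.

p = 11

A counterexample is any prime p such that the claim fails; we check each in order.
The first 4 eligible values, up to p = 7, all satisfy the conclusion.
p = 11: 11 mod 14 = 11 — not in {2, 3, 5, 7}.
So p = 11 is the smallest counterexample.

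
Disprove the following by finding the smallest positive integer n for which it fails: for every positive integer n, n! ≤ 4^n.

We need the least positive integer n for which n! > 4^n.
The first 8 eligible values, up to n = 8, all satisfy the conclusion.
n = 9: n! = 362880 and 4^n = 262144, so 362880 > 262144.
Thus n = 9 disproves the claim, and no smaller n works.

n = 9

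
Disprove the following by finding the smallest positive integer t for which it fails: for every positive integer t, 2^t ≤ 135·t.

For t = 1, 2, 3, 4, 5, 6, 7, 8, 9, 10 the conclusion holds.
t = 11: 2^t = 2048 and 135·t = 1485, so 2048 > 1485.
So t = 11 is the smallest counterexample.

t = 11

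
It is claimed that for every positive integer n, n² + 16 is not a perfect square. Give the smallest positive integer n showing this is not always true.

We need the least positive integer n for which n² + 16 is a perfect square.
n = 1: 1² + 16 = 17, not a perfect square.
n = 2: 2² + 16 = 20, not a perfect square.
n = 3: 3² + 16 = 25 = 5², a perfect square.
Thus n = 3 disproves the claim, and no smaller n works.

n = 3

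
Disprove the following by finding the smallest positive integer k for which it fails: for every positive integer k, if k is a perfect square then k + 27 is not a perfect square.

k = 9

A counterexample is any positive integer k such that k is a perfect square but k + 27 is a perfect square; we check each in order.
k = 1: 1 + 27 = 28, not a perfect square.
k = 4: 4 + 27 = 31, not a perfect square.
k = 9: 9 = 3² and 9 + 27 = 36 = 6².
Hence k = 9 is a counterexample.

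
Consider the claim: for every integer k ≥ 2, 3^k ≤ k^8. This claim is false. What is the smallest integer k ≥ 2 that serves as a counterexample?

k = 23

The first 21 eligible values, up to k = 22, all satisfy the conclusion.
k = 23: 3^k = 94143178827 and k^8 = 78310985281, so 94143178827 > 78310985281.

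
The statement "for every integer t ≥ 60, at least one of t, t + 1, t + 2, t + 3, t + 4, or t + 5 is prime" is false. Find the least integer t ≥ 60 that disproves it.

Check each integer t ≥ 60 in order until t, t + 1, t + 2, t + 3, t + 4, t + 5 are all composite.
For t = 60, 61, 62, 63, …, 87, 88, 89 the conclusion holds.
t = 90: 90 = 2 × 45; 91 = 7 × 13; 92 = 2 × 46; 93 = 3 × 31; 94 = 2 × 47; 95 = 5 × 19 — all composite.
So t = 90 is the smallest counterexample.

t = 90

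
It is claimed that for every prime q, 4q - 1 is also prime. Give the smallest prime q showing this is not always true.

q = 7

We need the least prime q for which 4q - 1 is not prime.
q = 2: 4q - 1 = 7, prime.
q = 3: 4q - 1 = 11, prime.
q = 5: 4q - 1 = 19, prime.
q = 7: 4q - 1 = 27 = 3 × 9, not prime.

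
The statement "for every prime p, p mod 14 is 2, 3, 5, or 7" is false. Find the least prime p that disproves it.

p = 11

We need the least prime p for which the claim fails.
For p = 2, 3, 5, 7 the conclusion holds.
p = 11: 11 mod 14 = 11 — not in {2, 3, 5, 7}.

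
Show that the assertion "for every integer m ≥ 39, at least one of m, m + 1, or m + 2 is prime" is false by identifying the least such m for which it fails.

Check each integer m ≥ 39 in order until m, m + 1, m + 2 are all composite.
For m = 39, 40, 41, 42, 43 the conclusion holds.
m = 44: 44 = 2 × 22; 45 = 3 × 15; 46 = 2 × 23 — all composite.

m = 44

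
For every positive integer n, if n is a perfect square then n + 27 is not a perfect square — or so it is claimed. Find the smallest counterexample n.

Check each positive integer n in order until n is a perfect square but n + 27 is a perfect square.
For n = 1, 4 the conclusion holds.
n = 9: 9 = 3² and 9 + 27 = 36 = 6².

n = 9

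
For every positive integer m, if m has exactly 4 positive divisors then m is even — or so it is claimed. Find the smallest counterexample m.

m = 15

The first 4 eligible values, up to m = 14, all satisfy the conclusion.
m = 15: divisors of 15: 1, 3, 5, 15; 15 is odd.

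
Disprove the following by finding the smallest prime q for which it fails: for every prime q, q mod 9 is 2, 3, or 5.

Check each prime q in order until the claim fails.
For q = 2, 3, 5 the conclusion holds.
q = 7: 7 mod 9 = 7 — not in {2, 3, 5}.
Thus q = 7 disproves the claim, and no smaller q works.

q = 7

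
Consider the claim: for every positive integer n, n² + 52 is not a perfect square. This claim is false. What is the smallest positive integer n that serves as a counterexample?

n = 12

We need the least positive integer n for which n² + 52 is a perfect square.
For n = 1, 2, 3, 4, …, 9, 10, 11 the conclusion holds.
n = 12: 12² + 52 = 196 = 14², a perfect square.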